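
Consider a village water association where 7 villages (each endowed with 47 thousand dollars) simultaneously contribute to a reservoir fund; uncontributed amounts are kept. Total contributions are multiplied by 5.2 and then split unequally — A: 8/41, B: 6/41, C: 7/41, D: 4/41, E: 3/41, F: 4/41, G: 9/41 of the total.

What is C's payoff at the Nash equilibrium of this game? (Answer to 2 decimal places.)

For player j, contributing a unit is worthwhile iff 5.2 × (j's share) ≥ 1, i.e. iff j's share is at least 0.1923.
A and G clear that bar, contributing 47 each; the remaining 5 contribute 0. Total contributed: 94.
C keeps 47 and receives 5.2 × 94 × 7/41 = 83.45 from the reservoir fund, for a payoff of 130.45.

130.45 thousand dollars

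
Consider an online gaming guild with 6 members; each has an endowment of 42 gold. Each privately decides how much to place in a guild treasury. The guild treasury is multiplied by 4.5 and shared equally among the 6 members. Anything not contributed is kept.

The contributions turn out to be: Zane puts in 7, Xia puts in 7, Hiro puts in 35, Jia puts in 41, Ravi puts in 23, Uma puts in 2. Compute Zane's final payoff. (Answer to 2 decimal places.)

Total contributed: 7 + 7 + 35 + 41 + 23 + 2 = 115.
Each receives 4.5 × 115 / 6 = 86.25 from the guild treasury.
Zane keeps 42 − 7 = 35, so Zane's payoff is 35 + 86.25 = 121.25.

121.25 gold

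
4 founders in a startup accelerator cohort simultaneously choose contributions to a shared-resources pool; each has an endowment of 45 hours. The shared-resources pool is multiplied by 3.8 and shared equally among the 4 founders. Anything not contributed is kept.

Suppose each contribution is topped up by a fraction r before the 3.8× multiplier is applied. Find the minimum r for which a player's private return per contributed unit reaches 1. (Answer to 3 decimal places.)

0.053

With matching at rate r, one contributed unit becomes (1 + r) in the shared-resources pool and returns 3.8 × (1 + r) / 4 to the contributor.
Setting this equal to 1: 1 + r = 4/3.8 = 1.0526.
So the minimum matching rate is r = 1.0526 − 1 = 0.053.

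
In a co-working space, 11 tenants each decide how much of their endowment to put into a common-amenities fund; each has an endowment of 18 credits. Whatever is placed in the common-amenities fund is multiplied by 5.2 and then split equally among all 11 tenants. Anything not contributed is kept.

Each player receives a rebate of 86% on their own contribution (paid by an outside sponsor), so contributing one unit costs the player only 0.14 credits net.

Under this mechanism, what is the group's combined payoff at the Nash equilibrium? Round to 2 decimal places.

1199.88 credits

The effective private return per unit is now (5.2/11) / 0.14 = 3.3766 > 1, so every player's dominant strategy flips to full contribution.
At the Nash equilibrium everyone contributes 18. Group total payoff = 11 × (18 × 0.86 + 5.2 × 18) = 1199.88.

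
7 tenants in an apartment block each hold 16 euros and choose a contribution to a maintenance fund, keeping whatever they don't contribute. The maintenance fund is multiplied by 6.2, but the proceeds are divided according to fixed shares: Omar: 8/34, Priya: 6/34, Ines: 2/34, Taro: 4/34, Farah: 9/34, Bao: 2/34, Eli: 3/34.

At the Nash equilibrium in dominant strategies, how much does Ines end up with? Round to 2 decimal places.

For player j, contributing a unit is worthwhile iff 6.2 × (j's share) ≥ 1, i.e. iff j's share is at least 0.1613.
The shares above 0.1613 belong to Omar, Priya and Farah, contributing 16 each; the remaining 4 contribute 0. Total contributed: 48.
Ines keeps 16 and receives 6.2 × 48 × 2/34 = 17.51 from the maintenance fund, for a payoff of 33.51.

33.51 euros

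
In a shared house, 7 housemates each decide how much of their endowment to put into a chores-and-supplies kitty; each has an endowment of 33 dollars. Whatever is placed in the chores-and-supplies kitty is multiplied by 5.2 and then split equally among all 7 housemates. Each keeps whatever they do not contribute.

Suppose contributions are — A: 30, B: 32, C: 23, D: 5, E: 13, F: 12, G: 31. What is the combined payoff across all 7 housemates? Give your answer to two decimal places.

844.20 dollars

Total contributed: 30 + 32 + 23 + 5 + 13 + 12 + 31 = 146; total kept: 7 × 33 − 146 = 85.
The chores-and-supplies kitty pays out 5.2 × 146 = 759.20 in aggregate.
Group total = 85 + 759.20 = 844.20.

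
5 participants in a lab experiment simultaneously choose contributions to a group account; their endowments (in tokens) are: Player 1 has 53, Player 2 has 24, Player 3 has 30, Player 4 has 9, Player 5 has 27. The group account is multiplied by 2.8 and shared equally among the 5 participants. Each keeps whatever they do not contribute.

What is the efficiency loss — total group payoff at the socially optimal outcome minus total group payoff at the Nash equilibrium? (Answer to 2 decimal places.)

257.40 tokens

The private return per contributed unit is 2.8/5 = 0.5600 < 1 for every player regardless of endowment, so the Nash equilibrium is zero contribution and the group total is Σ E_j = 53 + 24 + 30 + 9 + 27 = 143.
Each contributed unit returns 2.800 to the group, so the social optimum is full contribution by everyone: group total = 2.800 × 143 = 400.40.
Efficiency loss = (2.800 − 1) × 143 = 257.40.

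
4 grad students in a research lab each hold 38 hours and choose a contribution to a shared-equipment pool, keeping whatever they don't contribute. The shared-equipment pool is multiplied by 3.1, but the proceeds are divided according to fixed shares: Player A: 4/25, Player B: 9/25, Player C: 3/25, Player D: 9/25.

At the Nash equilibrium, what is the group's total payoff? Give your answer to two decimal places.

311.60 hours

Each unit j contributes comes back to j as 3.1 × (j's share), so j prefers to contribute only if that share exceeds 1/3.1 = 0.3226; otherwise keeping the unit dominates.
Player B and Player D are above the threshold, contributing 38 each; the remaining 2 contribute 0. Total contributed: 76.
The shared-equipment pool pays out 3.1 × 76 = 235.60 in total (split across the unequal shares, but the aggregate is all that matters for the group sum).
The 2 free-riders keep 38 each, adding 76. Group total = 76 + 235.60 = 311.60.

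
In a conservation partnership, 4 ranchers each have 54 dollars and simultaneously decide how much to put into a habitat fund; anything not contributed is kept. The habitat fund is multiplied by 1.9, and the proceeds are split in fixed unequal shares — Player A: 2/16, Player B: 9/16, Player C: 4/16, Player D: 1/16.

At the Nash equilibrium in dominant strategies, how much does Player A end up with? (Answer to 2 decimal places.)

66.83 dollars

For player j, contributing a unit is worthwhile iff 1.9 × (j's share) ≥ 1, i.e. iff j's share is at least 0.5263.
The only share above 0.5263 is Player B's 9/16, contributing 54; the remaining 3 contribute 0. Total contributed: 54.
Player A keeps 54 and receives 1.9 × 54 × 2/16 = 12.83 from the habitat fund, for a payoff of 66.83.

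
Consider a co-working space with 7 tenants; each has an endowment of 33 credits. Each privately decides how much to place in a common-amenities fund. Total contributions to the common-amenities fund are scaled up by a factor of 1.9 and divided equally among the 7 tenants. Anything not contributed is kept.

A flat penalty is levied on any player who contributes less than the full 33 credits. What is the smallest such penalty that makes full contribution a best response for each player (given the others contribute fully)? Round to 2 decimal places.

Given the others contribute fully, the best deviation is to contribute 0 (any partial contribution still incurs the fine and gives up units whose private return 0.2714 is below 1).
Deviating from 33 to 0 saves 33 credits but forfeits the deviator's share of the drop in the common-amenities fund: 1.9/7 × 33 = 8.96.
So the deviation gain is 33 − 8.96 = 24.04, and the fine must be at least 24.04 credits to wipe it out.

24.04 credits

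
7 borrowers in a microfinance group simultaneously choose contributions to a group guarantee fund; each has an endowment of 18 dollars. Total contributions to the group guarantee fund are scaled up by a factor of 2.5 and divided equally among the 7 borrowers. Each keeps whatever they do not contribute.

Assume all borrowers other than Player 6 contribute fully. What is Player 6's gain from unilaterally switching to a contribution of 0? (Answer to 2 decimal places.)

11.57 dollars

Switching from a contribution of 18 to 0 lets Player 6 keep an extra 18 dollars, but lowers the group guarantee fund by 18, which costs Player 6 their own share of that drop: 2.5/7 × 18 = 6.43.
Net gain = 18 − 6.43 = 11.57. The private return per contributed unit (0.3571) is below 1, so free-riding is indeed the best response regardless of what the others do.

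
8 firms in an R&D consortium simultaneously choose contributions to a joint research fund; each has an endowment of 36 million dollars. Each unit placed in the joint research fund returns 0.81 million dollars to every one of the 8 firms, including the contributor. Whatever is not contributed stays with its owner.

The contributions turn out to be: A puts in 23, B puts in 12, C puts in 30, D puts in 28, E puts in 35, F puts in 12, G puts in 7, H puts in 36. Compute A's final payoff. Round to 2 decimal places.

161.23 million dollars

Total contributed: 23 + 12 + 30 + 28 + 35 + 12 + 7 + 36 = 183.
Each receives 0.81 × 183 = 148.23 from the joint research fund.
A keeps 36 − 23 = 13, so A's payoff is 13 + 148.23 = 161.23.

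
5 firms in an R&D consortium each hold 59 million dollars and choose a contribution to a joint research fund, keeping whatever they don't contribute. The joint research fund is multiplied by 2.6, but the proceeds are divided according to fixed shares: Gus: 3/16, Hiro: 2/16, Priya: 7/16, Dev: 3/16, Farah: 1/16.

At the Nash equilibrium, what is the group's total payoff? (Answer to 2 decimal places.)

389.40 million dollars

Player j's private return per contributed unit is 2.6 × (j's share). Contributing is weakly dominant for j when that share is at least 1/2.6 = 0.3846, and contributing 0 is dominant otherwise.
The only share above 0.3846 is Priya's 7/16, contributing 59; the remaining 4 contribute 0. Total contributed: 59.
The joint research fund pays out 2.6 × 59 = 153.40 in total (split across the unequal shares, but the aggregate is all that matters for the group sum).
The 4 free-riders keep 59 each, adding 236. Group total = 236 + 153.40 = 389.40.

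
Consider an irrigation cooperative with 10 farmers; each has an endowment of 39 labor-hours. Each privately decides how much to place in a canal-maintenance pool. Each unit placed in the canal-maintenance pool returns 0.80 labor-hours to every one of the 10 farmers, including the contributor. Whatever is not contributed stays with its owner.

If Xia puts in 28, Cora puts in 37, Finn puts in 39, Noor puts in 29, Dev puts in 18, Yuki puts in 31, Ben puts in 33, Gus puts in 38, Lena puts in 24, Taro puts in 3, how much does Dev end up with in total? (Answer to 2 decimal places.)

245.00 labor-hours

Total contributed: 28 + 37 + 39 + 29 + 18 + 31 + 33 + 38 + 24 + 3 = 280.
Each receives 0.80 × 280 = 224.00 from the canal-maintenance pool.
Dev keeps 39 − 18 = 21, so Dev's payoff is 21 + 224.00 = 245.00.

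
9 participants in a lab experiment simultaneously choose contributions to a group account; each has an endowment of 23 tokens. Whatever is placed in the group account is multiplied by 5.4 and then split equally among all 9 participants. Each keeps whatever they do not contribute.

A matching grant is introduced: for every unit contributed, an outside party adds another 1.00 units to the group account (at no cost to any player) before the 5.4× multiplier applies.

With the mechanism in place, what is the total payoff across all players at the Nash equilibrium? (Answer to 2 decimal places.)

2235.60 tokens

Under the mechanism each unit contributed yields 5.4 × 2.00 / 9 = 1.2000 back to its contributor per unit of net cost, which exceeds 1, making full contribution the dominant choice for everyone.
At the Nash equilibrium everyone contributes 23. Group total payoff = 5.4 × 2.00 × 207 = 2235.60.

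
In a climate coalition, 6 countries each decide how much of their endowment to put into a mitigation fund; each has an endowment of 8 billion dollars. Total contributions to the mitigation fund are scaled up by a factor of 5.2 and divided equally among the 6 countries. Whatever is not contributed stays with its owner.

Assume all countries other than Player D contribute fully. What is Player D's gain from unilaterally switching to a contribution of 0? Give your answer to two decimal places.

1.07 billion dollars

Switching from a contribution of 8 to 0 lets Player D keep an extra 8 billion dollars, but lowers the mitigation fund by 8, which costs Player D their own share of that drop: 5.2/6 × 8 = 6.93.
Net gain = 8 − 6.93 = 1.07. The private return per contributed unit (0.8667) is below 1, so free-riding is indeed the best response regardless of what the others do.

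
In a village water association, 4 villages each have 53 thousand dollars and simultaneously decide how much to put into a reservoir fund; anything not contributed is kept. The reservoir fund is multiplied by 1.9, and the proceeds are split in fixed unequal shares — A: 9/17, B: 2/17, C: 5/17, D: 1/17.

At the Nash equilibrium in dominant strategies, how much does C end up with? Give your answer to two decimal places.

82.62 thousand dollars

A player with share s gets back 1.9·s per unit contributed, so full contribution is dominant for anyone with s > 1/1.9 = 0.5263 and zero contribution is dominant for anyone below.
A alone (share 9/17) is above the threshold, contributing 53; the remaining 3 contribute 0. Total contributed: 53.
C keeps 53 and receives 1.9 × 53 × 5/17 = 29.62 from the reservoir fund, for a payoff of 82.62.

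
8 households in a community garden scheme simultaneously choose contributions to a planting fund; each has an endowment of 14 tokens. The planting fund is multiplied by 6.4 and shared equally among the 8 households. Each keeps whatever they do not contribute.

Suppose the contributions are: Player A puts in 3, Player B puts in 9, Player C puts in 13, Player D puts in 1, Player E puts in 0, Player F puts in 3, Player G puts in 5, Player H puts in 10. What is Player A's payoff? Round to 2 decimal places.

46.20 tokens

Total contributed: 3 + 9 + 13 + 1 + 0 + 3 + 5 + 10 = 44.
Each receives 6.4 × 44 / 8 = 35.20 from the planting fund.
Player A keeps 14 − 3 = 11, so Player A's payoff is 11 + 35.20 = 46.20.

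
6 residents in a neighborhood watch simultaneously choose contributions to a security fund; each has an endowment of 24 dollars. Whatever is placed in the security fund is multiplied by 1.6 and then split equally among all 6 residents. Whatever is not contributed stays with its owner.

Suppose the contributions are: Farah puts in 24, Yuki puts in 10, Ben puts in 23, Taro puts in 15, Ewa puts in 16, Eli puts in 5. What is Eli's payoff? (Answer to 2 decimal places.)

43.80 dollars

Total contributed: 24 + 10 + 23 + 15 + 16 + 5 = 93.
Each receives 1.6 × 93 / 6 = 24.80 from the security fund.
Eli keeps 24 − 5 = 19, so Eli's payoff is 19 + 24.80 = 43.80.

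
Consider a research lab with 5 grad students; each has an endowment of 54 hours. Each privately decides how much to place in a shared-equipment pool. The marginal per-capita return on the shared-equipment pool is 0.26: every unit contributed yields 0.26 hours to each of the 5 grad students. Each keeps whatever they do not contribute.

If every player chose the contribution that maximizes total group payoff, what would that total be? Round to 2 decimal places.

351.00 hours

Each contributed unit returns 1.300 to the group as a whole (0.26 to each of 5 players), which exceeds 1, so the social optimum is full contribution: group total = 1.300 × 270 = 351.00.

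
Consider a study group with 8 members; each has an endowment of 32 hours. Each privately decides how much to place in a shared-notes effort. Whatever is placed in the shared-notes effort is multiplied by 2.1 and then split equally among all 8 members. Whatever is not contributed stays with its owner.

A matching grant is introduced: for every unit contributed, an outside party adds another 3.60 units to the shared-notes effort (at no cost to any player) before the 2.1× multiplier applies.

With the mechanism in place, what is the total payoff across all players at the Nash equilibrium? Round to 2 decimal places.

2472.96 hours

Under the mechanism each unit contributed yields 2.1 × 4.60 / 8 = 1.2075 back to its contributor per unit of net cost, which exceeds 1, making full contribution the dominant choice for everyone.
So the Nash equilibrium is full contribution by all 8; the group earns 2.1 × 4.60 × 256 = 2472.96.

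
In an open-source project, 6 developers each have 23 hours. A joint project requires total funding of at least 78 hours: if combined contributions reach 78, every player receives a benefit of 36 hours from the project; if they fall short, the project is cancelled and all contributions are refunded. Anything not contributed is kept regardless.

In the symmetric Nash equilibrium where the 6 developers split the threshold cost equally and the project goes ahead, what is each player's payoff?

46 hours

Equal share of the threshold: 78/6 = 13.
At this profile no one gains by cutting their contribution: any cut drops the total below 78, the project is cancelled, contributions are refunded, and the deviator ends with 23, which is less than 23 − 13 + 36 = 46. Contributing more than 13 just wastes the excess. So contributing exactly 13 is a best response.
Each player's payoff: 23 − 13 + 36 = 46.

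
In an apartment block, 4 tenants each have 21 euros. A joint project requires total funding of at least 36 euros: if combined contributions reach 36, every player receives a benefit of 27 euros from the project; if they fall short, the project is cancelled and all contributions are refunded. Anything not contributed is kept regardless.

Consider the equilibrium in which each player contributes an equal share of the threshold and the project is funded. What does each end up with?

Equal share of the threshold: 36/4 = 9.
At this profile no one gains by cutting their contribution: any cut drops the total below 36, the project is cancelled, contributions are refunded, and the deviator ends with 21, which is less than 21 − 9 + 27 = 39. Contributing more than 9 just wastes the excess. So contributing exactly 9 is a best response.
Each player's payoff: 21 − 9 + 27 = 39.

39 euros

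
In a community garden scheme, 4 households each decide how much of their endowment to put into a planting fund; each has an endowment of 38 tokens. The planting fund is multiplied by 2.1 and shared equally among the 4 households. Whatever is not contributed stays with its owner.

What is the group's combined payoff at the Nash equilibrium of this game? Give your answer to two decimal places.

Each contributed unit returns 2.1/4 = 0.5250 to its contributor — below 1 — so contributing 0 is dominant for every player. At the Nash equilibrium everyone keeps their 38, and the group total is 4 × 38 = 152.

152.00 tokens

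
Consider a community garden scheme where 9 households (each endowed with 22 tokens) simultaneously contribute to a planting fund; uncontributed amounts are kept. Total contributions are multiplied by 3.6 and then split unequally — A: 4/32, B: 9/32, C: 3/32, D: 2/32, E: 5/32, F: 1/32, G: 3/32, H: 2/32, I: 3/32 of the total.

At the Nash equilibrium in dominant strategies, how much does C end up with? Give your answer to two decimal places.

29.43 tokens

A player with share s gets back 3.6·s per unit contributed, so full contribution is dominant for anyone with s > 1/3.6 = 0.2778 and zero contribution is dominant for anyone below.
B alone (share 9/32) is above the threshold, contributing 22; the remaining 8 contribute 0. Total contributed: 22.
C keeps 22 and receives 3.6 × 22 × 3/32 = 7.43 from the planting fund, for a payoff of 29.43.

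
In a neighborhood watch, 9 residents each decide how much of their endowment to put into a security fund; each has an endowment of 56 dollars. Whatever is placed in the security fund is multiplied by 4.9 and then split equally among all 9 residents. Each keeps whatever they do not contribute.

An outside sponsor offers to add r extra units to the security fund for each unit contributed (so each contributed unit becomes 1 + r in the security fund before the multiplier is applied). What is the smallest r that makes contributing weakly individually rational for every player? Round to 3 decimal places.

0.837

With matching at rate r, one contributed unit becomes (1 + r) in the security fund and returns 4.9 × (1 + r) / 9 to the contributor.
Setting this equal to 1: 1 + r = 9/4.9 = 1.8367.
So the minimum matching rate is r = 1.8367 − 1 = 0.837.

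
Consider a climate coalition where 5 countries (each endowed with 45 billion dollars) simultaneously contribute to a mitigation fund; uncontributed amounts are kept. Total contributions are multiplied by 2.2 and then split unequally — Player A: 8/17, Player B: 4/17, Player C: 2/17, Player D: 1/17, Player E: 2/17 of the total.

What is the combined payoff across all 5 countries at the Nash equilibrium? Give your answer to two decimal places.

279.00 billion dollars

For player j, contributing a unit is worthwhile iff 2.2 × (j's share) ≥ 1, i.e. iff j's share is at least 0.4545.
The only share above 0.4545 is Player A's 8/17, contributing 45; the remaining 4 contribute 0. Total contributed: 45.
The mitigation fund pays out 2.2 × 45 = 99.00 in total (split across the unequal shares, but the aggregate is all that matters for the group sum).
The 4 free-riders keep 45 each, adding 180. Group total = 180 + 99.00 = 279.00.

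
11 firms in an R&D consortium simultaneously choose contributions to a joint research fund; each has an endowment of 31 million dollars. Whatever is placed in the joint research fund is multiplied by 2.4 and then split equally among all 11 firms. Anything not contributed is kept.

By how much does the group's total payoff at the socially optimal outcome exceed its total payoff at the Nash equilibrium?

Each contributed unit returns 2.4/11 = 0.2182 to its contributor — below 1 — so contributing 0 is dominant for every player. At the Nash equilibrium everyone keeps their 31, and the group total is 11 × 31 = 341.
Each contributed unit returns 2.400 to the group as a whole (0.2182 to each of 11 players), which exceeds 1, so the social optimum is full contribution: group total = 2.400 × 341 = 818.40.
Efficiency loss = 818.40 − 341 = 477.40.

477.40 million dollars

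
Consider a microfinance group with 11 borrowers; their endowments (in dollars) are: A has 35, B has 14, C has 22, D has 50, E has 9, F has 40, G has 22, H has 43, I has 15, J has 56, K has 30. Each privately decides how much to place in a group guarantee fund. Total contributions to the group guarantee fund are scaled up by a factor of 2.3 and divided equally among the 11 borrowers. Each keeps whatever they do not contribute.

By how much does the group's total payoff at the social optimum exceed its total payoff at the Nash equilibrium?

436.80 dollars

The private return per contributed unit is 2.3/11 = 0.2091 < 1 for every player regardless of endowment, so the Nash equilibrium is zero contribution and the group total is Σ E_j = 35 + 14 + 22 + 50 + 9 + 40 + 22 + 43 + 15 + 56 + 30 = 336.
Each contributed unit returns 2.300 to the group, so the social optimum is full contribution by everyone: group total = 2.300 × 336 = 772.80.
Efficiency loss = (2.300 − 1) × 336 = 436.80.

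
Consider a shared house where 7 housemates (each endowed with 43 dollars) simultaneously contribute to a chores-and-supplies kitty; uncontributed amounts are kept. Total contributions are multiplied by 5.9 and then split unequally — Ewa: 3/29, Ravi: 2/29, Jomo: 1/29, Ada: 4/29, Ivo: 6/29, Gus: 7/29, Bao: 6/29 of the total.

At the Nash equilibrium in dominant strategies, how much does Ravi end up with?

95.49 dollars

For player j, contributing a unit is worthwhile iff 5.9 × (j's share) ≥ 1, i.e. iff j's share is at least 0.1695.
Ivo, Gus and Bao are above the threshold, contributing 43 each; the remaining 4 contribute 0. Total contributed: 129.
Ravi keeps 43 and receives 5.9 × 129 × 2/29 = 52.49 from the chores-and-supplies kitty, for a payoff of 95.49.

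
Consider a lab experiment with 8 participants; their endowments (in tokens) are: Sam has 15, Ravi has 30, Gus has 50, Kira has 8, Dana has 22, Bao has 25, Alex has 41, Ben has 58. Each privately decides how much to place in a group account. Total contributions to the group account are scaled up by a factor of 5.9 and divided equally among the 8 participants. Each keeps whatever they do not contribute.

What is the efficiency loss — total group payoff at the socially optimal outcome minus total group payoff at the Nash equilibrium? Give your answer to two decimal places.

The private return per contributed unit is 5.9/8 = 0.7375 < 1 for every player regardless of endowment, so the Nash equilibrium is zero contribution and the group total is Σ E_j = 15 + 30 + 50 + 8 + 22 + 25 + 41 + 58 = 249.
Each contributed unit returns 5.900 to the group, so the social optimum is full contribution by everyone: group total = 5.900 × 249 = 1469.10.
Efficiency loss = (5.900 − 1) × 249 = 1220.10.

1220.10 tokens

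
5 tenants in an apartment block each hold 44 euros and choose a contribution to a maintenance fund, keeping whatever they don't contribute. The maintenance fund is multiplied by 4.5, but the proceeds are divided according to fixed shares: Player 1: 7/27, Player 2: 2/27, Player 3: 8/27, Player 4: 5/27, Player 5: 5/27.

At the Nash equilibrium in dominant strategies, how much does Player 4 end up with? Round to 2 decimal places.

Player j's private return per contributed unit is 4.5 × (j's share). Contributing is weakly dominant for j when that share is at least 1/4.5 = 0.2222, and contributing 0 is dominant otherwise.
Player 1 and Player 3 clear that bar, contributing 44 each; the remaining 3 contribute 0. Total contributed: 88.
Player 4 keeps 44 and receives 4.5 × 88 × 5/27 = 73.33 from the maintenance fund, for a payoff of 117.33.

117.33 euros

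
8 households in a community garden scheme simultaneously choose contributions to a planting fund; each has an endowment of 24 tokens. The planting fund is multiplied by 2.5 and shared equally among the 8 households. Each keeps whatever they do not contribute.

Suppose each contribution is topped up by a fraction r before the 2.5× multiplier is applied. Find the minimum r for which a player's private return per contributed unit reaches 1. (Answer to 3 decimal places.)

With matching at rate r, one contributed unit becomes (1 + r) in the planting fund and returns 2.5 × (1 + r) / 8 to the contributor.
Setting this equal to 1: 1 + r = 8/2.5 = 3.2000.
So the minimum matching rate is r = 3.2000 − 1 = 2.200.

2.200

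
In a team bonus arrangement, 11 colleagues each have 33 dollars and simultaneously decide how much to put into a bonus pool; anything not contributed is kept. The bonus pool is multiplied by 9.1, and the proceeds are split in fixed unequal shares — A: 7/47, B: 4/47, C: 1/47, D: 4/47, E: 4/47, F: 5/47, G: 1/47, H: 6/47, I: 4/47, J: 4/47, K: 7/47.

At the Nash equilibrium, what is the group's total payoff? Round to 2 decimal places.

A player with share s gets back 9.1·s per unit contributed, so full contribution is dominant for anyone with s > 1/9.1 = 0.1099 and zero contribution is dominant for anyone below.
A, H and K are above the threshold, contributing 33 each; the remaining 8 contribute 0. Total contributed: 99.
The bonus pool pays out 9.1 × 99 = 900.90 in total (split across the unequal shares, but the aggregate is all that matters for the group sum).
The 8 free-riders keep 33 each, adding 264. Group total = 264 + 900.90 = 1164.90.

1164.90 dollars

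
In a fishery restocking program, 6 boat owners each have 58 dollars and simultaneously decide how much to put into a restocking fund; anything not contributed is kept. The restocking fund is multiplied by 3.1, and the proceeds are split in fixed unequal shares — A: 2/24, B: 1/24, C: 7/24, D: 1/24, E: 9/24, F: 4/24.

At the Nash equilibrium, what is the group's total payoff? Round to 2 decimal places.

A player with share s gets back 3.1·s per unit contributed, so full contribution is dominant for anyone with s > 1/3.1 = 0.3226 and zero contribution is dominant for anyone below.
E alone (share 9/24) is above the threshold, contributing 58; the remaining 5 contribute 0. Total contributed: 58.
The restocking fund pays out 3.1 × 58 = 179.80 in total (split across the unequal shares, but the aggregate is all that matters for the group sum).
The 5 free-riders keep 58 each, adding 290. Group total = 290 + 179.80 = 469.80.

469.80 dollars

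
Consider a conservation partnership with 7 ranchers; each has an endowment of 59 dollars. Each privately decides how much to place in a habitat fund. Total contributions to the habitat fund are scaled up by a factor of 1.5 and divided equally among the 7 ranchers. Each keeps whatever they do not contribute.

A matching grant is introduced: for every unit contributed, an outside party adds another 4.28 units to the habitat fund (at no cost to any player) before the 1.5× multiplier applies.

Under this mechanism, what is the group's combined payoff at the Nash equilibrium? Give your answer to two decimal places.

3270.96 dollars

Under the mechanism each unit contributed yields 1.5 × 5.28 / 7 = 1.1314 back to its contributor per unit of net cost, which exceeds 1, making full contribution the dominant choice for everyone.
So the Nash equilibrium is full contribution by all 7; the group earns 1.5 × 5.28 × 413 = 3270.96.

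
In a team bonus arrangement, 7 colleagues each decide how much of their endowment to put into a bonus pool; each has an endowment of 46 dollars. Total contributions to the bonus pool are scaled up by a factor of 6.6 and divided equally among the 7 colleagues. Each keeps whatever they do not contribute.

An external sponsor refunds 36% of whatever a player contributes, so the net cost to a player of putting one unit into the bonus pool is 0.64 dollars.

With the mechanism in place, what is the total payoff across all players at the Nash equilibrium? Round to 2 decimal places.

The effective private return per unit is now (6.6/7) / 0.64 = 1.4732 > 1, so every player's dominant strategy flips to full contribution.
So the Nash equilibrium is full contribution by all 7; the group earns 7 × (46 × 0.36 + 6.6 × 46) = 2241.12.

2241.12 dollars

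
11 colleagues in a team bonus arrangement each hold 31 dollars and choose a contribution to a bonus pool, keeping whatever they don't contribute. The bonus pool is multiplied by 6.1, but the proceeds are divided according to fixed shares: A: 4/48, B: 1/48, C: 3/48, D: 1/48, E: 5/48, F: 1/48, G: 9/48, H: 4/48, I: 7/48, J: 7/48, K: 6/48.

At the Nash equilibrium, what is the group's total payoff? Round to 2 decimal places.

499.10 dollars

For player j, contributing a unit is worthwhile iff 6.1 × (j's share) ≥ 1, i.e. iff j's share is at least 0.1639.
Only G (9/48) clears that bar, contributing 31; the remaining 10 contribute 0. Total contributed: 31.
The bonus pool pays out 6.1 × 31 = 189.10 in total (split across the unequal shares, but the aggregate is all that matters for the group sum).
The 10 free-riders keep 31 each, adding 310. Group total = 310 + 189.10 = 499.10.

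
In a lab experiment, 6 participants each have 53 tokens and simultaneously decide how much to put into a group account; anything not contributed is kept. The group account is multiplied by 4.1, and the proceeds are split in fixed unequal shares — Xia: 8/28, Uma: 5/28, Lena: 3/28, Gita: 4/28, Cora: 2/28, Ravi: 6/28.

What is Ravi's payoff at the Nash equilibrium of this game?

99.56 tokens

Player j's private return per contributed unit is 4.1 × (j's share). Contributing is weakly dominant for j when that share is at least 1/4.1 = 0.2439, and contributing 0 is dominant otherwise.
Only Xia (8/28) clears that bar, contributing 53; the remaining 5 contribute 0. Total contributed: 53.
Ravi keeps 53 and receives 4.1 × 53 × 6/28 = 46.56 from the group account, for a payoff of 99.56.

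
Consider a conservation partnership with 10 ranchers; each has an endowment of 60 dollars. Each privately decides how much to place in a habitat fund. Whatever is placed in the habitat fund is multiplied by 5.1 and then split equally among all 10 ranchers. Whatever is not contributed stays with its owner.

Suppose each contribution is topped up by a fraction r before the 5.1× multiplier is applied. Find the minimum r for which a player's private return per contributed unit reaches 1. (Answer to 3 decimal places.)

With matching at rate r, one contributed unit becomes (1 + r) in the habitat fund and returns 5.1 × (1 + r) / 10 to the contributor.
Setting this equal to 1: 1 + r = 10/5.1 = 1.9608.
So the minimum matching rate is r = 1.9608 − 1 = 0.961.

0.961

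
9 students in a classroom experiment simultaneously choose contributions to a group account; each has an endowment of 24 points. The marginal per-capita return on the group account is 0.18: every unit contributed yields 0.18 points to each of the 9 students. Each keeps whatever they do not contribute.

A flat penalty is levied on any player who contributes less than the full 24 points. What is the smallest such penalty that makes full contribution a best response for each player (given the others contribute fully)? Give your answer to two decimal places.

Given the others contribute fully, the best deviation is to contribute 0 (any partial contribution still incurs the fine and gives up units whose private return 0.18 is below 1).
Deviating from 24 to 0 saves 24 points but forfeits the deviator's share of the drop in the group account: 0.18 × 24 = 4.32.
So the deviation gain is 24 − 4.32 = 19.68, and the fine must be at least 19.68 points to wipe it out.

19.68 points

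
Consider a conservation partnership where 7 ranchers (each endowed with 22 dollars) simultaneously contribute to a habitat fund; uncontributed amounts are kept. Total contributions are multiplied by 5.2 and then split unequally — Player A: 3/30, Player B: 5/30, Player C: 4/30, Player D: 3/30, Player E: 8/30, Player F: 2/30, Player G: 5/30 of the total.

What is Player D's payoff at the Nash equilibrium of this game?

Each unit j contributes comes back to j as 5.2 × (j's share), so j prefers to contribute only if that share exceeds 1/5.2 = 0.1923; otherwise keeping the unit dominates.
Only Player E (8/30) clears that bar, contributing 22; the remaining 6 contribute 0. Total contributed: 22.
Player D keeps 22 and receives 5.2 × 22 × 3/30 = 11.44 from the habitat fund, for a payoff of 33.44.

33.44 dollars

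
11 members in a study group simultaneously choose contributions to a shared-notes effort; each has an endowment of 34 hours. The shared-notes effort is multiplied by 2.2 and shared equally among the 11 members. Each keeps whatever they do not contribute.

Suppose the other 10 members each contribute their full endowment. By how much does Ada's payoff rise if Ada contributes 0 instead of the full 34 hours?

Switching from a contribution of 34 to 0 lets Ada keep an extra 34 hours, but lowers the shared-notes effort by 34, which costs Ada their own share of that drop: 2.2/11 × 34 = 6.80.
Net gain = 34 − 6.80 = 27.20. The private return per contributed unit (0.2000) is below 1, so free-riding is indeed the best response regardless of what the others do.

27.20 hours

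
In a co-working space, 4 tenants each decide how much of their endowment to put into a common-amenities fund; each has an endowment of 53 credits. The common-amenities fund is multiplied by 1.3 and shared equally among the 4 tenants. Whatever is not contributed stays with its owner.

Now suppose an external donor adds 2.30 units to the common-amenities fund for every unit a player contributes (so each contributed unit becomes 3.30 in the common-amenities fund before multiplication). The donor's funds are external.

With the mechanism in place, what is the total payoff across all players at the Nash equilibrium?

Under the mechanism each unit contributed yields 1.3 × 3.30 / 4 = 1.0725 back to its contributor per unit of net cost, which exceeds 1, making full contribution the dominant choice for everyone.
At the Nash equilibrium everyone contributes 53. Group total payoff = 1.3 × 3.30 × 212 = 909.48.

909.48 credits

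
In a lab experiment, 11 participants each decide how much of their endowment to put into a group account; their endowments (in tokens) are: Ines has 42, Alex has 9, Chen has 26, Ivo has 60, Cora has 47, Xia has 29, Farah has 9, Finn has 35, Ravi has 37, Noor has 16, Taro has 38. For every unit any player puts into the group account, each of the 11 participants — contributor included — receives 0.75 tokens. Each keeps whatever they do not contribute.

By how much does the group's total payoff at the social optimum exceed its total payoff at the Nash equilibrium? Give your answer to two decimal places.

The private return per contributed unit is 0.75 < 1 for everyone, so the Nash equilibrium is zero contribution and the group total is Σ E_j = 42 + 9 + 26 + 60 + 47 + 29 + 9 + 35 + 37 + 16 + 38 = 348.
Each contributed unit returns 8.250 to the group, so the social optimum is full contribution by everyone: group total = 8.250 × 348 = 2871.00.
Efficiency loss = (8.250 − 1) × 348 = 2523.00.

2523.00 tokens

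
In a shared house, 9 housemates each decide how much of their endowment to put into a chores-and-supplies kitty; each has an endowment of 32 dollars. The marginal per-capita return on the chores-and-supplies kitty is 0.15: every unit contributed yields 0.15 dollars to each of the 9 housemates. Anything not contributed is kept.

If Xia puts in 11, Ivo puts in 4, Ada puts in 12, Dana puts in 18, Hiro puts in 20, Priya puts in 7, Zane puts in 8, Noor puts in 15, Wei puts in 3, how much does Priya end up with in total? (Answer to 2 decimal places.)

Total contributed: 11 + 4 + 12 + 18 + 20 + 7 + 8 + 15 + 3 = 98.
Each receives 0.15 × 98 = 14.70 from the chores-and-supplies kitty.
Priya keeps 32 − 7 = 25, so Priya's payoff is 25 + 14.70 = 39.70.

39.70 dollars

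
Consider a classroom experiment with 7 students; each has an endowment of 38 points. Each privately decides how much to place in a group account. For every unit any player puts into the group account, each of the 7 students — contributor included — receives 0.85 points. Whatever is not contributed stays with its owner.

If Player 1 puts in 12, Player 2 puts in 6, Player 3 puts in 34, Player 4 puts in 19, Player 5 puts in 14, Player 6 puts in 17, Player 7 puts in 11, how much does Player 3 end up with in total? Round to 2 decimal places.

100.05 points

Total contributed: 12 + 6 + 34 + 19 + 14 + 17 + 11 = 113.
Each receives 0.85 × 113 = 96.05 from the group account.
Player 3 keeps 38 − 34 = 4, so Player 3's payoff is 4 + 96.05 = 100.05.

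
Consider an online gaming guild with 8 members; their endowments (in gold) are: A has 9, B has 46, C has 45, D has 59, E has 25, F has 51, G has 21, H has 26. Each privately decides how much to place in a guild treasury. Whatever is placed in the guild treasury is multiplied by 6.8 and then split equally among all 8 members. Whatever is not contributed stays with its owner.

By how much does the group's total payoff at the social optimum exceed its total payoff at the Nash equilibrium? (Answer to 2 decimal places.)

The private return per contributed unit is 6.8/8 = 0.8500 < 1 for every player regardless of endowment, so the Nash equilibrium is zero contribution and the group total is Σ E_j = 9 + 46 + 45 + 59 + 25 + 51 + 21 + 26 = 282.
Each contributed unit returns 6.800 to the group, so the social optimum is full contribution by everyone: group total = 6.800 × 282 = 1917.60.
Efficiency loss = (6.800 − 1) × 282 = 1635.60.

1635.60 gold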